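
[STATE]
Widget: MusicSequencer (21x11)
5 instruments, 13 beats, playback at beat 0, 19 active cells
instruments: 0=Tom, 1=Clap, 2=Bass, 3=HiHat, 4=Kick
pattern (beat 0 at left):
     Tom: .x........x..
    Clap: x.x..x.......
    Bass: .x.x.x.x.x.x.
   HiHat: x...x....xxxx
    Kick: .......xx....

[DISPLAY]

      ▼123456789012  
   Tom·█········█··  
  Clap█·█··█·······  
  Bass·█·█·█·█·█·█·  
 HiHat█···█····████  
  Kick·······██····  
                     
                     
                     
                     
                     


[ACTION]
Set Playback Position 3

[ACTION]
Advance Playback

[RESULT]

      0123▼56789012  
   Tom·█········█··  
  Clap█·█··█·······  
  Bass·█·█·█·█·█·█·  
 HiHat█···█····████  
  Kick·······██····  
                     
                     
                     
                     
                     


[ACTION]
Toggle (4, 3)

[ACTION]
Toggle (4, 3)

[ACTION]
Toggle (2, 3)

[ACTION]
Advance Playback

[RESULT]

      01234▼6789012  
   Tom·█········█··  
  Clap█·█··█·······  
  Bass·█···█·█·█·█·  
 HiHat█···█····████  
  Kick·······██····  
                     
                     
                     
                     
                     


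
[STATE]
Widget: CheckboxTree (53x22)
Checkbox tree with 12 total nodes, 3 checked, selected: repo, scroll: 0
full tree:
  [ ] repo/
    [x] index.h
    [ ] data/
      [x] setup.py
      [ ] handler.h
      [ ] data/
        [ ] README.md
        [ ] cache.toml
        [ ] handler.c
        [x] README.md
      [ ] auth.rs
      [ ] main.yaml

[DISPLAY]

>[-] repo/                                           
   [x] index.h                                       
   [-] data/                                         
     [x] setup.py                                    
     [ ] handler.h                                   
     [-] data/                                       
       [ ] README.md                                 
       [ ] cache.toml                                
       [ ] handler.c                                 
       [x] README.md                                 
     [ ] auth.rs                                     
     [ ] main.yaml                                   
                                                     
                                                     
                                                     
                                                     
                                                     
                                                     
                                                     
                                                     
                                                     
                                                     


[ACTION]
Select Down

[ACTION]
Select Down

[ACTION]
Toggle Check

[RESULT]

 [x] repo/                                           
   [x] index.h                                       
>  [x] data/                                         
     [x] setup.py                                    
     [x] handler.h                                   
     [x] data/                                       
       [x] README.md                                 
       [x] cache.toml                                
       [x] handler.c                                 
       [x] README.md                                 
     [x] auth.rs                                     
     [x] main.yaml                                   
                                                     
                                                     
                                                     
                                                     
                                                     
                                                     
                                                     
                                                     
                                                     
                                                     


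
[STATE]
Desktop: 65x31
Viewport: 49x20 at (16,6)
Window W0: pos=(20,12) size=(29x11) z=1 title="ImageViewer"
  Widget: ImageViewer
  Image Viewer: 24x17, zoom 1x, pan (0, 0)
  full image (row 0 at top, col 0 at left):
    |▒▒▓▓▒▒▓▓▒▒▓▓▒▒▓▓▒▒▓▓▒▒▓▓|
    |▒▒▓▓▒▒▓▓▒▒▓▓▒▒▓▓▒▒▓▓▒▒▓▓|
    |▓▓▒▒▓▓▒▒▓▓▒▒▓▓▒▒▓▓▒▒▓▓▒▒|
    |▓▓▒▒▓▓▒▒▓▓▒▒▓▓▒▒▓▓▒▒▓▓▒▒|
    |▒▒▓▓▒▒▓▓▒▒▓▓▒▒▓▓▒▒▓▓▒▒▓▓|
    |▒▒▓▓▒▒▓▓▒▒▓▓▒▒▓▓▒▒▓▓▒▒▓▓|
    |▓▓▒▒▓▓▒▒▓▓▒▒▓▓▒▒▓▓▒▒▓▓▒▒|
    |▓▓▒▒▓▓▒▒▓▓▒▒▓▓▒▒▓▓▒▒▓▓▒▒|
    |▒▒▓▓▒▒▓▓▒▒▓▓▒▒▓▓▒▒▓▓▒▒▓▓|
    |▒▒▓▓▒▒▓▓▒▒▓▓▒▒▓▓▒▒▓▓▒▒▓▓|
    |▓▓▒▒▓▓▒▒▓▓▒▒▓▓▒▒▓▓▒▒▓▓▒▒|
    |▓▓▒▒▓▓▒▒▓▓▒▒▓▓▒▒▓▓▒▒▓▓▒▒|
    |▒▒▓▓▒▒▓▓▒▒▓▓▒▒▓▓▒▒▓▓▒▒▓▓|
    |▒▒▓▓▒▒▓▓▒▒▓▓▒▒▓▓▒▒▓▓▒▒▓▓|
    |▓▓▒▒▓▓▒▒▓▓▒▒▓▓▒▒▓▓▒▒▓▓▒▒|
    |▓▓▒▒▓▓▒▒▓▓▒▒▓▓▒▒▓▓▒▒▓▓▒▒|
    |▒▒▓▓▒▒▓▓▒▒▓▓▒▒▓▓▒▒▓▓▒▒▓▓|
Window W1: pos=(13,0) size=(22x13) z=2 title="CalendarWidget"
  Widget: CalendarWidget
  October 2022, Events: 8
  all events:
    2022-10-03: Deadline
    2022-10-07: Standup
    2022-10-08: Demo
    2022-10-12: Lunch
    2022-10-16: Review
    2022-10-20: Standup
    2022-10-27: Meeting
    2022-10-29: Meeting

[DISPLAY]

*  4  5  6  7*  8*┃                              
 11 12* 13 14 15 1┃                              
 18 19 20* 21 22 2┃                              
 25 26 27* 28 29* ┃                              
                  ┃                              
                  ┃                              
━━━━━━━━━━━━━━━━━━┛━━━━━━━━━━━━━┓                
    ┃ ImageViewer               ┃                
    ┠───────────────────────────┨                
    ┃▒▒▓▓▒▒▓▓▒▒▓▓▒▒▓▓▒▒▓▓▒▒▓▓   ┃                
    ┃▒▒▓▓▒▒▓▓▒▒▓▓▒▒▓▓▒▒▓▓▒▒▓▓   ┃                
    ┃▓▓▒▒▓▓▒▒▓▓▒▒▓▓▒▒▓▓▒▒▓▓▒▒   ┃                
    ┃▓▓▒▒▓▓▒▒▓▓▒▒▓▓▒▒▓▓▒▒▓▓▒▒   ┃                
    ┃▒▒▓▓▒▒▓▓▒▒▓▓▒▒▓▓▒▒▓▓▒▒▓▓   ┃                
    ┃▒▒▓▓▒▒▓▓▒▒▓▓▒▒▓▓▒▒▓▓▒▒▓▓   ┃                
    ┃▓▓▒▒▓▓▒▒▓▓▒▒▓▓▒▒▓▓▒▒▓▓▒▒   ┃                
    ┗━━━━━━━━━━━━━━━━━━━━━━━━━━━┛                
                                                 
                                                 
                                                 


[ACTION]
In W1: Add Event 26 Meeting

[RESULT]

*  4  5  6  7*  8*┃                              
 11 12* 13 14 15 1┃                              
 18 19 20* 21 22 2┃                              
 25 26* 27* 28 29*┃                              
                  ┃                              
                  ┃                              
━━━━━━━━━━━━━━━━━━┛━━━━━━━━━━━━━┓                
    ┃ ImageViewer               ┃                
    ┠───────────────────────────┨                
    ┃▒▒▓▓▒▒▓▓▒▒▓▓▒▒▓▓▒▒▓▓▒▒▓▓   ┃                
    ┃▒▒▓▓▒▒▓▓▒▒▓▓▒▒▓▓▒▒▓▓▒▒▓▓   ┃                
    ┃▓▓▒▒▓▓▒▒▓▓▒▒▓▓▒▒▓▓▒▒▓▓▒▒   ┃                
    ┃▓▓▒▒▓▓▒▒▓▓▒▒▓▓▒▒▓▓▒▒▓▓▒▒   ┃                
    ┃▒▒▓▓▒▒▓▓▒▒▓▓▒▒▓▓▒▒▓▓▒▒▓▓   ┃                
    ┃▒▒▓▓▒▒▓▓▒▒▓▓▒▒▓▓▒▒▓▓▒▒▓▓   ┃                
    ┃▓▓▒▒▓▓▒▒▓▓▒▒▓▓▒▒▓▓▒▒▓▓▒▒   ┃                
    ┗━━━━━━━━━━━━━━━━━━━━━━━━━━━┛                
                                                 
                                                 
                                                 


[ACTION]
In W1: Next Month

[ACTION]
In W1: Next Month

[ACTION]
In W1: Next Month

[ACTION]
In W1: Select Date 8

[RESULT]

  3  4  5  6  7 [ ┃                              
 10 11 12 13 14 15┃                              
 17 18 19 20 21 22┃                              
 24 25 26 27 28 29┃                              
 31               ┃                              
                  ┃                              
━━━━━━━━━━━━━━━━━━┛━━━━━━━━━━━━━┓                
    ┃ ImageViewer               ┃                
    ┠───────────────────────────┨                
    ┃▒▒▓▓▒▒▓▓▒▒▓▓▒▒▓▓▒▒▓▓▒▒▓▓   ┃                
    ┃▒▒▓▓▒▒▓▓▒▒▓▓▒▒▓▓▒▒▓▓▒▒▓▓   ┃                
    ┃▓▓▒▒▓▓▒▒▓▓▒▒▓▓▒▒▓▓▒▒▓▓▒▒   ┃                
    ┃▓▓▒▒▓▓▒▒▓▓▒▒▓▓▒▒▓▓▒▒▓▓▒▒   ┃                
    ┃▒▒▓▓▒▒▓▓▒▒▓▓▒▒▓▓▒▒▓▓▒▒▓▓   ┃                
    ┃▒▒▓▓▒▒▓▓▒▒▓▓▒▒▓▓▒▒▓▓▒▒▓▓   ┃                
    ┃▓▓▒▒▓▓▒▒▓▓▒▒▓▓▒▒▓▓▒▒▓▓▒▒   ┃                
    ┗━━━━━━━━━━━━━━━━━━━━━━━━━━━┛                
                                                 
                                                 
                                                 


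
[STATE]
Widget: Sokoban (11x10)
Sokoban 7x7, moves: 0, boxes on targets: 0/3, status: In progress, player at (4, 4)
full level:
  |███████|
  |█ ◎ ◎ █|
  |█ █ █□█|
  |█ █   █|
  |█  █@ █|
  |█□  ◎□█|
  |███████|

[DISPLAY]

███████    
█ ◎ ◎ █    
█ █ █□█    
█ █   █    
█  █@ █    
█□  ◎□█    
███████    
Moves: 0  0
           
           


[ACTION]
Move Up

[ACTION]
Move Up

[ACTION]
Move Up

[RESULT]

███████    
█ ◎ ◎ █    
█ █ █□█    
█ █ @ █    
█  █  █    
█□  ◎□█    
███████    
Moves: 1  0
           
           


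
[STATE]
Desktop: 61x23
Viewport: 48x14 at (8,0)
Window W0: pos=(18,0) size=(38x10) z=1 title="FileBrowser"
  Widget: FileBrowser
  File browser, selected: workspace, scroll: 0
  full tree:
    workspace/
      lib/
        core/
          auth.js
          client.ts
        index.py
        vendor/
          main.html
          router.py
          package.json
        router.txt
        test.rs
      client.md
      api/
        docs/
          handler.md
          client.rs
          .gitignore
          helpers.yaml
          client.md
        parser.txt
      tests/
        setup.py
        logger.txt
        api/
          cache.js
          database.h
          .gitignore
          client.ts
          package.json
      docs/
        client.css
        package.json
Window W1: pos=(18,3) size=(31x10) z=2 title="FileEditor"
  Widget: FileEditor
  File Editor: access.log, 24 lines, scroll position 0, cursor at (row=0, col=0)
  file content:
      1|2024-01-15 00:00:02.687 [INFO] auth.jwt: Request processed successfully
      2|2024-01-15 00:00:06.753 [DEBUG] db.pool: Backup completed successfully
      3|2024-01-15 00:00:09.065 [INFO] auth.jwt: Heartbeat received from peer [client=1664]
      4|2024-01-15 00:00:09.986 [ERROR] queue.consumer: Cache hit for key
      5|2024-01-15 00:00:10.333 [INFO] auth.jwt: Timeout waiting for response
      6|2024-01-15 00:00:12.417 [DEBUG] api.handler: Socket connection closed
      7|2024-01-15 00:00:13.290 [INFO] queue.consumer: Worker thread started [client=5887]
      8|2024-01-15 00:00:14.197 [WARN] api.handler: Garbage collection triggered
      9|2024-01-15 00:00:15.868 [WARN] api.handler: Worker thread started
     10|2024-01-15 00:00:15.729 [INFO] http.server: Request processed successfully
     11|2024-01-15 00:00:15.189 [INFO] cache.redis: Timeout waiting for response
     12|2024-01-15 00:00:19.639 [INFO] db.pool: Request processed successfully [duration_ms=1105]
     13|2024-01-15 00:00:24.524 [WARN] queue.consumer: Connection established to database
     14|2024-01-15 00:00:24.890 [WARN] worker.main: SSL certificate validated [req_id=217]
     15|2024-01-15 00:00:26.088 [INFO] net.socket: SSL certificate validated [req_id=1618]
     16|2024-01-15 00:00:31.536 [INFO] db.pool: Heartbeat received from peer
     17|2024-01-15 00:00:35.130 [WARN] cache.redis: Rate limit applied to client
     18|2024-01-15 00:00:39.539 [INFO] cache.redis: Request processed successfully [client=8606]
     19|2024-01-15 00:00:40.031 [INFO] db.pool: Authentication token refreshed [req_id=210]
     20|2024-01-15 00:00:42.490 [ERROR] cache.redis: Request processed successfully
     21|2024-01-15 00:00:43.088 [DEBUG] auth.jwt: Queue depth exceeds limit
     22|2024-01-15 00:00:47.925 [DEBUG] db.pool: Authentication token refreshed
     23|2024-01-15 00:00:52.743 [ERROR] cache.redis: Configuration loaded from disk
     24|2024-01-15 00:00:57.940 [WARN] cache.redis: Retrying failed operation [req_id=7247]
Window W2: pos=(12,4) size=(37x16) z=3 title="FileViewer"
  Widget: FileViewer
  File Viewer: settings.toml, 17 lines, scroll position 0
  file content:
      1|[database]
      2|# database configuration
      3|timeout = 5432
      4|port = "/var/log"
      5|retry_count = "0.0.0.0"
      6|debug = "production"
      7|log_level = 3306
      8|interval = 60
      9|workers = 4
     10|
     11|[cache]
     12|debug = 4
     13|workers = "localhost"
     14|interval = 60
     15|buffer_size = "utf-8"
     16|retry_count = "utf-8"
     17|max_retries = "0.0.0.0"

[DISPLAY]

          ┏━━━━━━━━━━━━━━━━━━━━━━━━━━━━━━━━━━━━┓
          ┃ FileBrowser                        ┃
          ┠────────────────────────────────────┨
          ┏━━━━━━━━━━━━━━━━━━━━━━━━━━━━━┓      ┃
    ┏━━━━━━━━━━━━━━━━━━━━━━━━━━━━━━━━━━━┓      ┃
    ┃ FileViewer                        ┃      ┃
    ┠───────────────────────────────────┨      ┃
    ┃[database]                        ▲┃      ┃
    ┃# database configuration          █┃      ┃
    ┃timeout = 5432                    ░┃━━━━━━┛
    ┃port = "/var/log"                 ░┃       
    ┃retry_count = "0.0.0.0"           ░┃       
    ┃debug = "production"              ░┃       
    ┃log_level = 3306                  ░┃       


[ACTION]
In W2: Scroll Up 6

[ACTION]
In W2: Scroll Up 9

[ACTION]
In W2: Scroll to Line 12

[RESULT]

          ┏━━━━━━━━━━━━━━━━━━━━━━━━━━━━━━━━━━━━┓
          ┃ FileBrowser                        ┃
          ┠────────────────────────────────────┨
          ┏━━━━━━━━━━━━━━━━━━━━━━━━━━━━━┓      ┃
    ┏━━━━━━━━━━━━━━━━━━━━━━━━━━━━━━━━━━━┓      ┃
    ┃ FileViewer                        ┃      ┃
    ┠───────────────────────────────────┨      ┃
    ┃debug = "production"              ▲┃      ┃
    ┃log_level = 3306                  ░┃      ┃
    ┃interval = 60                     ░┃━━━━━━┛
    ┃workers = 4                       ░┃       
    ┃                                  ░┃       
    ┃[cache]                           ░┃       
    ┃debug = 4                         ░┃       


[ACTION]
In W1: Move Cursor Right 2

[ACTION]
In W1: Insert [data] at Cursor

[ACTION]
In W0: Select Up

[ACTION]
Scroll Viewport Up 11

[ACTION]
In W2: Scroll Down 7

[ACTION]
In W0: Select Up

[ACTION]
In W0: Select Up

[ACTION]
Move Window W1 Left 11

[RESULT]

          ┏━━━━━━━━━━━━━━━━━━━━━━━━━━━━━━━━━━━━┓
          ┃ FileBrowser                        ┃
          ┠────────────────────────────────────┨
━━━━━━━━━━━━━━━━━━━━━━━━━━━━━┓                 ┃
 Fil┏━━━━━━━━━━━━━━━━━━━━━━━━━━━━━━━━━━━┓      ┃
────┃ FileViewer                        ┃      ┃
20da┠───────────────────────────────────┨      ┃
2024┃debug = "production"              ▲┃      ┃
2024┃log_level = 3306                  ░┃      ┃
2024┃interval = 60                     ░┃━━━━━━┛
2024┃workers = 4                       ░┃       
2024┃                                  ░┃       
━━━━┃[cache]                           ░┃       
    ┃debug = 4                         ░┃       


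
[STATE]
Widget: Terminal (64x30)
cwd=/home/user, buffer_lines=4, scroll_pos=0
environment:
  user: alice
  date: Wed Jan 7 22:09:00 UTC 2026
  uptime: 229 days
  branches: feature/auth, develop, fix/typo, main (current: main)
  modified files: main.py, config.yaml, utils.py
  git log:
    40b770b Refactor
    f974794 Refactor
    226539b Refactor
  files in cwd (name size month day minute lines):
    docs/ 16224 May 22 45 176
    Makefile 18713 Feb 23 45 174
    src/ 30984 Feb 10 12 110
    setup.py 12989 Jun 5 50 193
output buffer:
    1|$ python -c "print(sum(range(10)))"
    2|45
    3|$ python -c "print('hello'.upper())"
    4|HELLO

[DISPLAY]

$ python -c "print(sum(range(10)))"                             
45                                                              
$ python -c "print('hello'.upper())"                            
HELLO                                                           
$ █                                                             
                                                                
                                                                
                                                                
                                                                
                                                                
                                                                
                                                                
                                                                
                                                                
                                                                
                                                                
                                                                
                                                                
                                                                
                                                                
                                                                
                                                                
                                                                
                                                                
                                                                
                                                                
                                                                
                                                                
                                                                
                                                                


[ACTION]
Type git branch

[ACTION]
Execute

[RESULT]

$ python -c "print(sum(range(10)))"                             
45                                                              
$ python -c "print('hello'.upper())"                            
HELLO                                                           
$ git branch                                                    
  feature/auth                                                  
  develop                                                       
  fix/typo                                                      
* main                                                          
$ █                                                             
                                                                
                                                                
                                                                
                                                                
                                                                
                                                                
                                                                
                                                                
                                                                
                                                                
                                                                
                                                                
                                                                
                                                                
                                                                
                                                                
                                                                
                                                                
                                                                
                                                                


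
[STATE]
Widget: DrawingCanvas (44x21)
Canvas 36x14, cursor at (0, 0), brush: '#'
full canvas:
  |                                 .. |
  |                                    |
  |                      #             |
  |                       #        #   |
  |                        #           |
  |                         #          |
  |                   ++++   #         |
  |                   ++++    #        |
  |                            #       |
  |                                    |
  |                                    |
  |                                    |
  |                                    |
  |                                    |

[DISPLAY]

+                                ..         
                                            
                      #                     
                       #        #           
                        #                   
                         #                  
                   ++++   #                 
                   ++++    #                
                            #               
                                            
                                            
                                            
                                            
                                            
                                            
                                            
                                            
                                            
                                            
                                            
                                            


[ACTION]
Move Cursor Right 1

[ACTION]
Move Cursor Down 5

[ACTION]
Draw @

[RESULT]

                                 ..         
                                            
                      #                     
                       #        #           
                        #                   
 @                       #                  
                   ++++   #                 
                   ++++    #                
                            #               
                                            
                                            
                                            
                                            
                                            
                                            
                                            
                                            
                                            
                                            
                                            
                                            


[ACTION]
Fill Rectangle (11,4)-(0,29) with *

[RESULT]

    **************************   ..         
    **************************              
    **************************              
    **************************  #           
    **************************              
 @  **************************              
    **************************              
    **************************              
    **************************              
    **************************              
    **************************              
    **************************              
                                            
                                            
                                            
                                            
                                            
                                            
                                            
                                            
                                            


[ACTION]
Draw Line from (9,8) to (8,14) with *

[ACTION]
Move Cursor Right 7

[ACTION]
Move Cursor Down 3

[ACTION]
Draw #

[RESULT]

    **************************   ..         
    **************************              
    **************************              
    **************************  #           
    **************************              
 @  **************************              
    **************************              
    **************************              
    ****#*********************              
    **************************              
    **************************              
    **************************              
                                            
                                            
                                            
                                            
                                            
                                            
                                            
                                            
                                            


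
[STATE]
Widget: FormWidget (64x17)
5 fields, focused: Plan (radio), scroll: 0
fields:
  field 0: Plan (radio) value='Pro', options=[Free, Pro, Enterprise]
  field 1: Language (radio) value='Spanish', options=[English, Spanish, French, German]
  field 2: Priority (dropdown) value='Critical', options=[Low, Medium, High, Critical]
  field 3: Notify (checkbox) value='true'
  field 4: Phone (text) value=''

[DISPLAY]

> Plan:       ( ) Free  (●) Pro  ( ) Enterprise                 
  Language:   ( ) English  (●) Spanish  ( ) French  ( ) German  
  Priority:   [Critical                                       ▼]
  Notify:     [x]                                               
  Phone:      [                                                ]
                                                                
                                                                
                                                                
                                                                
                                                                
                                                                
                                                                
                                                                
                                                                
                                                                
                                                                
                                                                


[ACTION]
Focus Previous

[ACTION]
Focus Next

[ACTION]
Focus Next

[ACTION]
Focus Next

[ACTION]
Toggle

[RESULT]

  Plan:       ( ) Free  (●) Pro  ( ) Enterprise                 
  Language:   ( ) English  (●) Spanish  ( ) French  ( ) German  
> Priority:   [Critical                                       ▼]
  Notify:     [x]                                               
  Phone:      [                                                ]
                                                                
                                                                
                                                                
                                                                
                                                                
                                                                
                                                                
                                                                
                                                                
                                                                
                                                                
                                                                


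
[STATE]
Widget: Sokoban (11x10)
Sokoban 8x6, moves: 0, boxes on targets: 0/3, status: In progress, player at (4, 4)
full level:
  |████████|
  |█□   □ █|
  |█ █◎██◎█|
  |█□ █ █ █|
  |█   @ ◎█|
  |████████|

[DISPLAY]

████████   
█□   □ █   
█ █◎██◎█   
█□ █ █ █   
█   @ ◎█   
████████   
Moves: 0  0
           
           
           


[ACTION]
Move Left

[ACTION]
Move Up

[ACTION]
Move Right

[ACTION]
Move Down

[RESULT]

████████   
█□   □ █   
█ █◎██◎█   
█□ █ █ █   
█   @ ◎█   
████████   
Moves: 2  0
           
           
           


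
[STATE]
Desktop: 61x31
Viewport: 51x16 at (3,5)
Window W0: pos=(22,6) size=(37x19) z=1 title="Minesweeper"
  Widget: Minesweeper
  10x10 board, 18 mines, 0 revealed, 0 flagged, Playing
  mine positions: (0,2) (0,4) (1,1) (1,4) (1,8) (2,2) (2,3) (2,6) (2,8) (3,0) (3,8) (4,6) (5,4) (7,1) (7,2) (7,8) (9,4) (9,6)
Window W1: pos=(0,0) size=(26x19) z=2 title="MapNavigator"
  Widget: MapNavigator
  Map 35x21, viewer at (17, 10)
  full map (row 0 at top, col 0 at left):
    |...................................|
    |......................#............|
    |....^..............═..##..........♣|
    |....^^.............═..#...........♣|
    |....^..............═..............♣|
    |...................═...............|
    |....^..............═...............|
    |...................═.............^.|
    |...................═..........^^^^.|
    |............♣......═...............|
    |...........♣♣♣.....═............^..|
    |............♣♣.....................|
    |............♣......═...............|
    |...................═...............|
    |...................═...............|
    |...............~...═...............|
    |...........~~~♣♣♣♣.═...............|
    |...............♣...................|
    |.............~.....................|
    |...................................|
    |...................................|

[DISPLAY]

............═.........┃                            
............═.........┃━━━━━━━━━━━━━━━━━━━━━━━━━━━━
............═.........┃nesweeper                   
............═.........┃────────────────────────────
.....♣......═.........┃■■■■■■■                     
....♣♣♣...@.═.........┃■■■■■■■                     
.....♣♣...............┃■■■■■■■                     
.....♣......═.........┃■■■■■■■                     
............═.........┃■■■■■■■                     
............═.........┃■■■■■■■                     
........~...═.........┃■■■■■■■                     
....~~~♣♣♣♣.═.........┃■■■■■■■                     
........♣.............┃■■■■■■■                     
━━━━━━━━━━━━━━━━━━━━━━┛■■■■■■■                     
                   ┃                               
                   ┃                               


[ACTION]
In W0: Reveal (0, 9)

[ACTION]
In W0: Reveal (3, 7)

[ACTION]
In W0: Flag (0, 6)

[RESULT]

............═.........┃                            
............═.........┃━━━━━━━━━━━━━━━━━━━━━━━━━━━━
............═.........┃nesweeper                   
............═.........┃────────────────────────────
.....♣......═.........┃■■■⚑■■1                     
....♣♣♣...@.═.........┃■■■■■■■                     
.....♣♣...............┃■■■■■■■                     
.....♣......═.........┃■■■■4■■                     
............═.........┃■■■■■■■                     
............═.........┃■■■■■■■                     
........~...═.........┃■■■■■■■                     
....~~~♣♣♣♣.═.........┃■■■■■■■                     
........♣.............┃■■■■■■■                     
━━━━━━━━━━━━━━━━━━━━━━┛■■■■■■■                     
                   ┃                               
                   ┃                               


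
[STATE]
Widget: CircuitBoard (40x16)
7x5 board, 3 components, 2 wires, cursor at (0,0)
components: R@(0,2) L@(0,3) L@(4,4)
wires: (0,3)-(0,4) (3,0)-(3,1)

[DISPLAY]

   0 1 2 3 4 5 6                        
0  [.]      R   L ─ ·                   
                                        
1                                       
                                        
2                                       
                                        
3   · ─ ·                               
                                        
4                   L                   
Cursor: (0,0)                           
                                        
                                        
                                        
                                        
                                        


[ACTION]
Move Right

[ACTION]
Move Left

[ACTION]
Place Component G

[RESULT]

   0 1 2 3 4 5 6                        
0  [G]      R   L ─ ·                   
                                        
1                                       
                                        
2                                       
                                        
3   · ─ ·                               
                                        
4                   L                   
Cursor: (0,0)                           
                                        
                                        
                                        
                                        
                                        


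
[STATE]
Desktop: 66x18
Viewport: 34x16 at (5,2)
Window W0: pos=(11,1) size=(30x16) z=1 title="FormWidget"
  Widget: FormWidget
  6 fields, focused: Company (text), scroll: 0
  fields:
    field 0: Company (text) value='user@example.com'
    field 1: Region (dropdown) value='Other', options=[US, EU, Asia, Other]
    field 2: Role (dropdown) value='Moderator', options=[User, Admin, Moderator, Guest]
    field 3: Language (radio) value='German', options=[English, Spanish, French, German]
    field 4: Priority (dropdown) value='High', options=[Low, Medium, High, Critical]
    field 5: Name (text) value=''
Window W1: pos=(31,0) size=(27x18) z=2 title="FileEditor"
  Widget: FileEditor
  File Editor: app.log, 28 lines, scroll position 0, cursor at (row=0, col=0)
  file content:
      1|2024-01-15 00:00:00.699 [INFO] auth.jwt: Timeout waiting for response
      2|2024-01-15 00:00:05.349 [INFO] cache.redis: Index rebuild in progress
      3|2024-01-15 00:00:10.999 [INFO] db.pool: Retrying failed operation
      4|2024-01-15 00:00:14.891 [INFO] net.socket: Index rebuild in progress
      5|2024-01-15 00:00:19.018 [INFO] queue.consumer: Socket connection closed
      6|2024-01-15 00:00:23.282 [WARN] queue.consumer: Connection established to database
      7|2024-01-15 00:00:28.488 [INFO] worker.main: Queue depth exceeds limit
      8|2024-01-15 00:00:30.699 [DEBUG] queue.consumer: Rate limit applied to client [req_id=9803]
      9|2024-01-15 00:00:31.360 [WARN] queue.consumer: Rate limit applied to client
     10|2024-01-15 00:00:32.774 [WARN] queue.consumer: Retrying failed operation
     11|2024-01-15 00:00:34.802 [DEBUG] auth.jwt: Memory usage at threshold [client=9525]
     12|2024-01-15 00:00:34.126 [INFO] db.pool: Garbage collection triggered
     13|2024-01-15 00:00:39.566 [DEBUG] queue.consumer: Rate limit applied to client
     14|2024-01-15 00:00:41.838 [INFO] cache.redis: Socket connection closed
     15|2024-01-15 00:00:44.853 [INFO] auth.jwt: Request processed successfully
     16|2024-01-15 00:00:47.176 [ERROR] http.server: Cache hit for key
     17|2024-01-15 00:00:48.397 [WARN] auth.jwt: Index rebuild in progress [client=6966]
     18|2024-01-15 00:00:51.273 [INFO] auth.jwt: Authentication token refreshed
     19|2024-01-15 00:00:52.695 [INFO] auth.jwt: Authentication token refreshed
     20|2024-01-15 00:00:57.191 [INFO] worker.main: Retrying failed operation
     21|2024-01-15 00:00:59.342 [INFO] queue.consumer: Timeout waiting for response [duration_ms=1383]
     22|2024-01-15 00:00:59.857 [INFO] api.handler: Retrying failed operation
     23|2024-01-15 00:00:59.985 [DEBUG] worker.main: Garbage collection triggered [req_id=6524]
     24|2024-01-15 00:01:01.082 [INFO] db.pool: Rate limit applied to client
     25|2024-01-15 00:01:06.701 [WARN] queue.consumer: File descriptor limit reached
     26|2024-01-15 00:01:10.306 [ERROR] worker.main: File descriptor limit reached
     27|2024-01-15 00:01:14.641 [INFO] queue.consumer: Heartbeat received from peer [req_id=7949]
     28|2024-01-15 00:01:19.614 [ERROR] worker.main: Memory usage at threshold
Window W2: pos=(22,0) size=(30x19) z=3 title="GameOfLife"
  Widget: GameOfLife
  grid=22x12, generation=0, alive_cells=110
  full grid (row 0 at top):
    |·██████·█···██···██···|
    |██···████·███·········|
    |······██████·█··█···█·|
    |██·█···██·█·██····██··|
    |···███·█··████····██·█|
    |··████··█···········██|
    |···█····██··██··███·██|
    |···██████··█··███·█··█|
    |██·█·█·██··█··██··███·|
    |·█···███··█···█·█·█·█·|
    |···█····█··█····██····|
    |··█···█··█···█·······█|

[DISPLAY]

      ┃ FormWidge┠────────────────
      ┠──────────┃Gen: 0          
      ┃> Company:┃·██████·█···██··
      ┃  Region: ┃██···████·███···
      ┃  Role:   ┃······██████·█··
      ┃  Language┃██·█···██·█·██··
      ┃  Priority┃···███·█··████··
      ┃  Name:   ┃··████··█·······
      ┃          ┃···█····██··██··
      ┃          ┃···██████··█··██
      ┃          ┃██·█·█·██··█··██
      ┃          ┃·█···███··█···█·
      ┃          ┃···█····█··█····
      ┃          ┃··█···█··█···█··
      ┗━━━━━━━━━━┃                
                 ┃                


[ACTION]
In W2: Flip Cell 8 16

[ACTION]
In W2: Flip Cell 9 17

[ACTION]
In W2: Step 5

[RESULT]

      ┃ FormWidge┠────────────────
      ┠──────────┃Gen: 5          
      ┃> Company:┃················
      ┃  Region: ┃················
      ┃  Role:   ┃████···███······
      ┃  Language┃██·████···████·█
      ┃  Priority┃·█···█····██████
      ┃  Name:   ┃··██··██··██████
      ┃          ┃···█·████·██····
      ┃          ┃█··██··██·█████·
      ┃          ┃··············██
      ┃          ┃███·············
      ┃          ┃···············█
      ┃          ┃················
      ┗━━━━━━━━━━┃                
                 ┃                
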